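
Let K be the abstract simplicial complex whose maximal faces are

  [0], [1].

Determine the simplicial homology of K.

H_0 = Z^2.

We work with the vertex ordering 0 < 1. The simplices of K, each written with vertices in increasing order, are:

  0-simplices (2): [0], [1]

giving chain groups C_0 ≅ Z^2.

From H_k ≅ ker(∂_k) / im(∂_{k+1}) we obtain:

  H_0: rank C_0 − rank ∂_1 = 2 − 0 = 2, and there is no ∂_1, so H_0 = Z^2.

(K is a triangulation of a set of 2 points.)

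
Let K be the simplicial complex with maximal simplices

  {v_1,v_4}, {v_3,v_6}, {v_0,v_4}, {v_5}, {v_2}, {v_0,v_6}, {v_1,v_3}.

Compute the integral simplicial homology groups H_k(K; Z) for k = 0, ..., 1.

Take the total order v_0 < v_1 < v_2 < v_3 < v_4 < v_5 < v_6 on the vertex set. Then K (dimension 1) consists of the simplices:

  0-simplices (7): [v_0], [v_1], [v_2], [v_3], [v_4], [v_5], [v_6]
  1-simplices (5): [v_0,v_4], [v_0,v_6], [v_1,v_3], [v_1,v_4], [v_3,v_6]

Hence C_0 ≅ Z^7, C_1 ≅ Z^5.

∂_1: C_1 → C_0 is given by ∂[p,q] = [q] − [p]. For instance
  ∂[v_0,v_6] = [v_6] − [v_0].
The 7×5 boundary matrix has rank 4 and Smith normal form diag(1,1,1,1).

Now H_k = ker ∂_k / im ∂_{k+1}, so:

  H_0: rank C_0 − rank ∂_1 = 7 − 4 = 3, and the invariant factors of ∂_1 are all 1, so H_0 ≅ Z^3.
  H_1: rank ker ∂_1 − rank ∂_2 = (5 − 4) − 0 = 1, and there is no ∂_2, so H_1 ≅ Z.

H_0 = Z^3,  H_1 = Z.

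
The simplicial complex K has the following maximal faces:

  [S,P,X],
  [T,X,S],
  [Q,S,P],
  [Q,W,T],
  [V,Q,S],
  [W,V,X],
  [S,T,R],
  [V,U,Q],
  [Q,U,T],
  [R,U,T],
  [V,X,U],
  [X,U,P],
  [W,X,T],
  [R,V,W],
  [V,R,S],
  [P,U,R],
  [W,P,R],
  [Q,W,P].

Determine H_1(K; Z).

We work with the vertex ordering P < Q < R < S < T < U < V < W < X. The simplices of K, each written with vertices in increasing order, are:

  0-simplices (9): P, Q, R, S, T, U, V, W, X
  1-simplices (27): PQ, PR, PS, PU, PW, PX, QS, QT, QU, QV, QW, RS, RT, RU, RV, RW, ST, SV, SX, TU, TW, TX, UV, UX, VW, VX, WX
  2-simplices (18): PQS, PQW, PRU, PRW, PSX, PUX, QSV, QTU, QTW, QUV, RST, RSV, RTU, RVW, STX, TWX, UVX, VWX

Hence C_0 ≅ Z^9, C_1 ≅ Z^27, C_2 ≅ Z^18.

∂_1: C_1 → C_0 maps an edge to its endpoints' difference, ∂[p,q] = q − p. For instance
  ∂RU = U − R.
As a 9×27 matrix over Z this has rank 8, with invariant factors (1,1,1,1,1,1,1,1).

Boundary ∂_2: C_2 → C_1 sends each 2-simplex [p,q,r] to [q,r] − [p,r] + [p,q]. For instance
  ∂PRW = RW − PW + PR,
  ∂RST = ST − RT + RS.
This gives a 27×18 integer matrix of rank 17; reducing to Smith normal form yields diagonal entries (1,1,1,1,1,1,1,1,1,1,1,1,1,1,1,1,1).

Reading off H_k = ker ∂_k / im ∂_{k+1}:

  H_1: rank ker ∂_1 − rank ∂_2 = (27 − 8) − 17 = 2, and the invariant factors of ∂_2 are all 1, so H_1 = Z^2.

H_1 = Z^2.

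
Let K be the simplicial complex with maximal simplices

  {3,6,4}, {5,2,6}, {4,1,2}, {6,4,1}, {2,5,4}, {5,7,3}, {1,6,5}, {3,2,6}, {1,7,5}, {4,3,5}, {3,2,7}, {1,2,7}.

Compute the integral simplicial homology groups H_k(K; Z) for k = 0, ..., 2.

Take the total order 1 < 2 < 3 < 4 < 5 < 6 < 7 on the vertex set. Then K (dimension 2) consists of the simplices:

  0-simplices (7): [1], [2], [3], [4], [5], [6], [7]
  1-simplices (18): [1,2], [1,4], [1,5], [1,6], [1,7], [2,3], [2,4], [2,5], [2,6], [2,7], [3,4], [3,5], [3,6], [3,7], [4,5], [4,6], [5,6], [5,7]
  2-simplices (12): [1,2,4], [1,2,7], [1,4,6], [1,5,6], [1,5,7], [2,3,6], [2,3,7], [2,4,5], [2,5,6], [3,4,5], [3,4,6], [3,5,7]

so the chain groups are C_0 ≅ Z^7, C_1 ≅ Z^18, C_2 ≅ Z^12.

∂_1: C_1 → C_0 sends each edge [p,q] (with p < q) to q − p.
As a 7×18 matrix over Z this has rank 6, with invariant factors (1,1,1,1,1,1).

The boundary map ∂_2: C_2 → C_1 sends each 2-simplex [p,q,r] to [q,r] − [p,r] + [p,q]. For instance
  ∂[1,2,4] = [2,4] − [1,4] + [1,2],
  ∂[3,4,5] = [4,5] − [3,5] + [3,4].
The resulting 18×12 matrix has rank 12, and its Smith normal form has invariant factors (1,1,1,1,1,1,1,1,1,1,1,2).

From H_k ≅ ker(∂_k) / im(∂_{k+1}) we obtain:

  H_0: rank C_0 − rank ∂_1 = 7 − 6 = 1, and the invariant factors of ∂_1 are all 1, so H_0 = Z.
  H_1: rank ker ∂_1 − rank ∂_2 = (18 − 6) − 12 = 0, and ∂_2 has invariant factor 2 > 1, so H_1 = Z/2.
  H_2: rank ker ∂_2 − rank ∂_3 = (12 − 12) − 0 = 0, and there is no ∂_3, so H_2 = 0.

As a check, the Euler characteristic is 7 − 18 + 12 = 1, which agrees with 1 − 0 + 0 = 1.

H_0 = Z,  H_1 = Z/2,  H_2 = 0.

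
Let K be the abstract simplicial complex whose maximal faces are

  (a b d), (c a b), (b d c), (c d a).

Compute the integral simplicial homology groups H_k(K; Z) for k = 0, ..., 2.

Fix the vertex order a < b < c < d and write every simplex with vertices in increasing order. Then dim K = 2 and the simplices of K are:

  0-simplices (4): a, b, c, d
  1-simplices (6): ab, ac, ad, bc, bd, cd
  2-simplices (4): abc, abd, acd, bcd

so the chain groups are C_0 ≅ Z^4, C_1 ≅ Z^6, C_2 ≅ Z^4.

Boundary ∂_1: C_1 → C_0 is given by ∂[p,q] = [q] − [p]. For instance
  ∂bc = c − b.
This gives a 4×6 integer matrix of rank 3; reducing to Smith normal form yields diagonal entries (1,1,1).

Boundary ∂_2: C_2 → C_1 acts by ∂[p,q,r] = [q,r] − [p,r] + [p,q]. For instance
  ∂acd = cd − ad + ac,
  ∂bcd = cd − bd + bc.
The resulting 6×4 matrix has rank 3, and its Smith normal form has invariant factors (1,1,1).

From H_k ≅ ker(∂_k) / im(∂_{k+1}) we obtain:

  H_0: rank C_0 − rank ∂_1 = 4 − 3 = 1, and the invariant factors of ∂_1 are all 1, so H_0 = Z.
  H_1: rank ker ∂_1 − rank ∂_2 = (6 − 3) − 3 = 0, and the invariant factors of ∂_2 are all 1, so H_1 = 0.
  H_2: rank ker ∂_2 − rank ∂_3 = (4 − 3) − 0 = 1, and there is no ∂_3, so H_2 = Z.

(K is a triangulation of the 2-sphere S^2.)

H_0 ≅ Z,  H_1 = 0,  H_2 ≅ Z.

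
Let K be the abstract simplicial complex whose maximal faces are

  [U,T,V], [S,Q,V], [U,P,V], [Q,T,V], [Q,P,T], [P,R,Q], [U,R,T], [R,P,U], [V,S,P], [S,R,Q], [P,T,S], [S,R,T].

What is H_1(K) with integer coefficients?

H_1 = Z_2.

We work with the vertex ordering P < Q < R < S < T < U < V. The simplices of K, each written with vertices in increasing order, are:

  0-simplices (7): P, Q, R, S, T, U, V
  1-simplices (18): PQ, PR, PS, PT, PU, PV, QR, QS, QT, QV, RS, RT, RU, ST, SV, TU, TV, UV
  2-simplices (12): PQR, PQT, PRU, PST, PSV, PUV, QRS, QSV, QTV, RST, RTU, TUV

giving chain groups C_0 ≅ Z^7, C_1 ≅ Z^18, C_2 ≅ Z^12.

Boundary ∂_1: C_1 → C_0 sends each edge [p,q] (with p < q) to q − p.
This gives a 7×18 integer matrix of rank 6; reducing to Smith normal form yields diagonal entries (1,1,1,1,1,1).

∂_2: C_2 → C_1 maps a triangle to the signed sum of its edges. For instance
  ∂QRS = RS − QS + QR,
  ∂QTV = TV − QV + QT.
The 18×12 boundary matrix has rank 12 and Smith normal form diag(1,1,1,1,1,1,1,1,1,1,1,2).

Computing H_k = (kernel of ∂_k) / (image of ∂_{k+1}):

  H_1: rank ker ∂_1 − rank ∂_2 = (18 − 6) − 12 = 0, and ∂_2 has invariant factor 2 > 1, so H_1 ≅ Z_2.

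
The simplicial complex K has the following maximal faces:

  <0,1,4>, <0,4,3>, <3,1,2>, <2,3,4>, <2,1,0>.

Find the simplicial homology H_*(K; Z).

H_0 = Z,  H_1 = Z,  H_2 = 0.

We work with the vertex ordering 0 < 1 < 2 < 3 < 4. The simplices of K, each written with vertices in increasing order, are:

  0-simplices (5): [0], [1], [2], [3], [4]
  1-simplices (10): [0,1], [0,2], [0,3], [0,4], [1,2], [1,3], [1,4], [2,3], [2,4], [3,4]
  2-simplices (5): [0,1,2], [0,1,4], [0,3,4], [1,2,3], [2,3,4]

Hence C_0 ≅ Z^5, C_1 ≅ Z^10, C_2 ≅ Z^5.

Boundary ∂_1: C_1 → C_0 is given by ∂[p,q] = [q] − [p]. For instance
  ∂[0,1] = [1] − [0].
The resulting 5×10 matrix has rank 4, and its Smith normal form has invariant factors (1,1,1,1).

∂_2: C_2 → C_1 sends each 2-simplex [p,q,r] to [q,r] − [p,r] + [p,q]. For instance
  ∂[0,1,4] = [1,4] − [0,4] + [0,1],
  ∂[1,2,3] = [2,3] − [1,3] + [1,2].
The 10×5 boundary matrix has rank 5 and Smith normal form diag(1,1,1,1,1).

Now H_k = ker ∂_k / im ∂_{k+1}, so:

  H_0: rank C_0 − rank ∂_1 = 5 − 4 = 1, and the invariant factors of ∂_1 are all 1, so H_0 ≅ Z.
  H_1: rank ker ∂_1 − rank ∂_2 = (10 − 4) − 5 = 1, and the invariant factors of ∂_2 are all 1, so H_1 ≅ Z.
  H_2: rank ker ∂_2 − rank ∂_3 = (5 − 5) − 0 = 0, and there is no ∂_3, so H_2 ≅ 0.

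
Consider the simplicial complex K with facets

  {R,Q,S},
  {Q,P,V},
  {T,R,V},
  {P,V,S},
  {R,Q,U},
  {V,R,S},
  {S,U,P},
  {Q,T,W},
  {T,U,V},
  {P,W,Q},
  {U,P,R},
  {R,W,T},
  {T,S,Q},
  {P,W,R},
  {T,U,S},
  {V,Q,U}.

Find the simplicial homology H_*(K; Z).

H_0 ≅ Z,  H_1 ≅ Z^2,  H_2 ≅ Z.

Take the total order P < Q < R < S < T < U < V < W on the vertex set. Then K (dimension 2) consists of the simplices:

  0-simplices (8): P, Q, R, S, T, U, V, W
  1-simplices (24): PQ, PR, PS, PU, PV, PW, QR, QS, QT, QU, QV, QW, RS, RT, RU, RV, RW, ST, SU, SV, TU, TV, TW, UV
  2-simplices (16): PQV, PQW, PRU, PRW, PSU, PSV, QRS, QRU, QST, QTW, QUV, RSV, RTV, RTW, STU, TUV

Hence C_0 ≅ Z^8, C_1 ≅ Z^24, C_2 ≅ Z^16.

Boundary ∂_1: C_1 → C_0 maps an edge to its endpoints' difference, ∂[p,q] = q − p. For instance
  ∂QU = U − Q.
This gives a 8×24 integer matrix of rank 7; reducing to Smith normal form yields diagonal entries (1,1,1,1,1,1,1).

Boundary ∂_2: C_2 → C_1 maps a triangle to the signed sum of its edges. For instance
  ∂TUV = UV − TV + TU,
  ∂STU = TU − SU + ST.
The resulting 24×16 matrix has rank 15, and its Smith normal form has invariant factors (1,1,1,1,1,1,1,1,1,1,1,1,1,1,1).

From H_k ≅ ker(∂_k) / im(∂_{k+1}) we obtain:

  H_0: rank C_0 − rank ∂_1 = 8 − 7 = 1, and the invariant factors of ∂_1 are all 1, so H_0 ≅ Z.
  H_1: rank ker ∂_1 − rank ∂_2 = (24 − 7) − 15 = 2, and the invariant factors of ∂_2 are all 1, so H_1 ≅ Z^2.
  H_2: rank ker ∂_2 − rank ∂_3 = (16 − 15) − 0 = 1, and there is no ∂_3, so H_2 ≅ Z.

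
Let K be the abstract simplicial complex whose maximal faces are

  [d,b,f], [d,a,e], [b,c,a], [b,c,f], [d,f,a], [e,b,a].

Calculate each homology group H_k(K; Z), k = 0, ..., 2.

K has 6 vertices, 12 edges, 6 triangles.
rank ∂_0 = 0, rank ∂_1 = 5 ⇒ b_0 = 6 − 0 − 5 = 1; all invariant factors of ∂_1 are 1 so no torsion. So H_0 ≅ Z.
rank ∂_1 = 5, rank ∂_2 = 6 ⇒ b_1 = 12 − 5 − 6 = 1; all invariant factors of ∂_2 are 1 so no torsion. So H_1 ≅ Z.
rank ∂_2 = 6, rank ∂_3 = 0 ⇒ b_2 = 6 − 6 − 0 = 0. So H_2 ≅ 0.

H_0 = Z,  H_1 = Z,  H_2 = 0.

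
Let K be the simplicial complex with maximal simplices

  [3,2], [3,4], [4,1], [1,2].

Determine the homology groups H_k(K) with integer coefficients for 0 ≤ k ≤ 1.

K has 4 vertices, 4 edges.
rank ∂_0 = 0, rank ∂_1 = 3 ⇒ b_0 = 4 − 0 − 3 = 1; all invariant factors of ∂_1 are 1 so no torsion. So H_0 = Z.
rank ∂_1 = 3, rank ∂_2 = 0 ⇒ b_1 = 4 − 3 − 0 = 1. So H_1 = Z.

H_0 ≅ Z,  H_1 ≅ Z.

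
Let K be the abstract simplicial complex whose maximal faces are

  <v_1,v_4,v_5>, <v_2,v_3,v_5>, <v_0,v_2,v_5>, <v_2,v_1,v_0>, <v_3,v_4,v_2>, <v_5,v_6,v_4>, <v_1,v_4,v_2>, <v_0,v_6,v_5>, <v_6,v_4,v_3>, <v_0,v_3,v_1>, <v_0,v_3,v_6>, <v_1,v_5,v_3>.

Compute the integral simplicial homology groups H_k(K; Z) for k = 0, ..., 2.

Fix the vertex order v_0 < v_1 < v_2 < v_3 < v_4 < v_5 < v_6 and write every simplex with vertices in increasing order. Then dim K = 2 and the simplices of K are:

  0-simplices (7): [v_0], [v_1], [v_2], [v_3], [v_4], [v_5], [v_6]
  1-simplices (18): (18 of them)
  2-simplices (12): (12 of them)

giving chain groups C_0 ≅ Z^7, C_1 ≅ Z^18, C_2 ≅ Z^12.

Boundary ∂_1: C_1 → C_0 maps an edge to its endpoints' difference, ∂[p,q] = q − p. For instance
  ∂[v_1,v_5] = [v_5] − [v_1].
This gives a 7×18 integer matrix of rank 6; reducing to Smith normal form yields diagonal entries (1,1,1,1,1,1).

The boundary map ∂_2: C_2 → C_1 acts by ∂[p,q,r] = [q,r] − [p,r] + [p,q]. For instance
  ∂[v_0,v_1,v_3] = [v_1,v_3] − [v_0,v_3] + [v_0,v_1],
  ∂[v_1,v_2,v_4] = [v_2,v_4] − [v_1,v_4] + [v_1,v_2].
The resulting 18×12 matrix has rank 12, and its Smith normal form has invariant factors (1,1,1,1,1,1,1,1,1,1,1,2).

Reading off H_k = ker ∂_k / im ∂_{k+1}:

  H_0: rank C_0 − rank ∂_1 = 7 − 6 = 1, and the invariant factors of ∂_1 are all 1, so H_0 ≅ Z.
  H_1: rank ker ∂_1 − rank ∂_2 = (18 − 6) − 12 = 0, and ∂_2 has invariant factor 2 > 1, so H_1 ≅ Z/2.
  H_2: rank ker ∂_2 − rank ∂_3 = (12 − 12) − 0 = 0, and there is no ∂_3, so H_2 ≅ 0.

H_0 ≅ Z,  H_1 ≅ Z/2,  H_2 = 0.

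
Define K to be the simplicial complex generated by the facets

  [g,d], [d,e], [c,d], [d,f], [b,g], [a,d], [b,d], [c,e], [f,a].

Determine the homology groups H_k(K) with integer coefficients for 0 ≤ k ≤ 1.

H_0 ≅ Z,  H_1 ≅ Z^3.

K has 7 vertices, 9 edges.
rank ∂_0 = 0, rank ∂_1 = 6 ⇒ b_0 = 7 − 0 − 6 = 1; all invariant factors of ∂_1 are 1 so no torsion. So H_0 ≅ Z.
rank ∂_1 = 6, rank ∂_2 = 0 ⇒ b_1 = 9 − 6 − 0 = 3. So H_1 ≅ Z^3.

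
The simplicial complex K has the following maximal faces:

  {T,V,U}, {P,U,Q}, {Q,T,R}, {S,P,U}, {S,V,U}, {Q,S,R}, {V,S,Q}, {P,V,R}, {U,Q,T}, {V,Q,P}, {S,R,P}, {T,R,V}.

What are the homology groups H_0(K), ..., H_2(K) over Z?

H_0 = Z,  H_1 = Z/2,  H_2 = 0.

Fix the vertex order P < Q < R < S < T < U < V and write every simplex with vertices in increasing order. Then dim K = 2 and the simplices of K are:

  0-simplices (7): P, Q, R, S, T, U, V
  1-simplices (18): PQ, PR, PS, PU, PV, QR, QS, QT, QU, QV, RS, RT, RV, SU, SV, TU, TV, UV
  2-simplices (12): PQU, PQV, PRS, PRV, PSU, QRS, QRT, QSV, QTU, RTV, SUV, TUV

Hence C_0 ≅ Z^7, C_1 ≅ Z^18, C_2 ≅ Z^12.

Boundary ∂_1: C_1 → C_0 sends each edge [p,q] (with p < q) to q − p. For instance
  ∂SV = V − S.
This gives a 7×18 integer matrix of rank 6; reducing to Smith normal form yields diagonal entries (1,1,1,1,1,1).

Boundary ∂_2: C_2 → C_1 maps a triangle to the signed sum of its edges. For instance
  ∂PRS = RS − PS + PR,
  ∂PQU = QU − PU + PQ.
As a 18×12 matrix over Z this has rank 12, with invariant factors (1,1,1,1,1,1,1,1,1,1,1,2).

Now H_k = ker ∂_k / im ∂_{k+1}, so:

  H_0: rank C_0 − rank ∂_1 = 7 − 6 = 1, and the invariant factors of ∂_1 are all 1, so H_0 = Z.
  H_1: rank ker ∂_1 − rank ∂_2 = (18 − 6) − 12 = 0, and ∂_2 has invariant factor 2 > 1, so H_1 = Z/2.
  H_2: rank ker ∂_2 − rank ∂_3 = (12 − 12) − 0 = 0, and there is no ∂_3, so H_2 = 0.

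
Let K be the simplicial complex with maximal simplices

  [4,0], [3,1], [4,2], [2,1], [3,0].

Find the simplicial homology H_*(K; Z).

H_0 ≅ Z,  H_1 ≅ Z.

Take the total order 0 < 1 < 2 < 3 < 4 on the vertex set. Then K (dimension 1) consists of the simplices:

  0-simplices (5): [0], [1], [2], [3], [4]
  1-simplices (5): [0,3], [0,4], [1,2], [1,3], [2,4]

giving chain groups C_0 ≅ Z^5, C_1 ≅ Z^5.

Boundary ∂_1: C_1 → C_0 sends each edge [p,q] (with p < q) to q − p. For instance
  ∂[1,2] = [2] − [1].
The resulting 5×5 matrix has rank 4, and its Smith normal form has invariant factors (1,1,1,1).

From H_k ≅ ker(∂_k) / im(∂_{k+1}) we obtain:

  H_0: rank C_0 − rank ∂_1 = 5 − 4 = 1, and the invariant factors of ∂_1 are all 1, so H_0 ≅ Z.
  H_1: rank ker ∂_1 − rank ∂_2 = (5 − 4) − 0 = 1, and there is no ∂_2, so H_1 ≅ Z.

(K is a triangulation of the circle S^1.)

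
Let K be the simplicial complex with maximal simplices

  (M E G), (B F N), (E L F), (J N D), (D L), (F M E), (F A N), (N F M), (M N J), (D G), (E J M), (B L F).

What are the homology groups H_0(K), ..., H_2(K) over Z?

H_0 = Z,  H_1 = Z^2,  H_2 = 0.

K has 10 vertices, 21 edges, 10 triangles.
rank ∂_0 = 0, rank ∂_1 = 9 ⇒ b_0 = 10 − 0 − 9 = 1; all invariant factors of ∂_1 are 1 so no torsion. So H_0 = Z.
rank ∂_1 = 9, rank ∂_2 = 10 ⇒ b_1 = 21 − 9 − 10 = 2; all invariant factors of ∂_2 are 1 so no torsion. So H_1 = Z^2.
rank ∂_2 = 10, rank ∂_3 = 0 ⇒ b_2 = 10 − 10 − 0 = 0. So H_2 = 0.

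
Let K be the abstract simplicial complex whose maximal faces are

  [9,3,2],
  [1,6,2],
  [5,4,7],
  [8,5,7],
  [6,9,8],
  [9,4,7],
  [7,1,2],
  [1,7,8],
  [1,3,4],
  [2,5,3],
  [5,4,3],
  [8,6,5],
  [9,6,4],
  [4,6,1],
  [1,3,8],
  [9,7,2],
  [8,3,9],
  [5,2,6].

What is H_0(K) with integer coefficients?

Take the total order 1 < 2 < 3 < 4 < 5 < 6 < 7 < 8 < 9 on the vertex set. Then K (dimension 2) consists of the simplices:

  0-simplices (9): [1], [2], [3], [4], [5], [6], [7], [8], [9]
  1-simplices (27): (27 of them)
  2-simplices (18): [1,2,6], [1,2,7], [1,3,4], [1,3,8], [1,4,6], [1,7,8], [2,3,5], [2,3,9], [2,5,6], [2,7,9], [3,4,5], [3,8,9], [4,5,7], [4,6,9], [4,7,9], [5,6,8], [5,7,8], [6,8,9]

giving chain groups C_0 ≅ Z^9, C_1 ≅ Z^27, C_2 ≅ Z^18.

Boundary ∂_1: C_1 → C_0 sends each edge [p,q] (with p < q) to q − p. For instance
  ∂[4,6] = [6] − [4].
The resulting 9×27 matrix has rank 8, and its Smith normal form has invariant factors (1,1,1,1,1,1,1,1).

Boundary ∂_2: C_2 → C_1 acts by ∂[p,q,r] = [q,r] − [p,r] + [p,q]. For instance
  ∂[1,4,6] = [4,6] − [1,6] + [1,4],
  ∂[1,2,6] = [2,6] − [1,6] + [1,2].
The 27×18 boundary matrix has rank 17 and Smith normal form diag(1,1,1,1,1,1,1,1,1,1,1,1,1,1,1,1,1).

Reading off H_k = ker ∂_k / im ∂_{k+1}:

  H_0: rank C_0 − rank ∂_1 = 9 − 8 = 1, and the invariant factors of ∂_1 are all 1, so H_0 = Z.

H_0 ≅ Z.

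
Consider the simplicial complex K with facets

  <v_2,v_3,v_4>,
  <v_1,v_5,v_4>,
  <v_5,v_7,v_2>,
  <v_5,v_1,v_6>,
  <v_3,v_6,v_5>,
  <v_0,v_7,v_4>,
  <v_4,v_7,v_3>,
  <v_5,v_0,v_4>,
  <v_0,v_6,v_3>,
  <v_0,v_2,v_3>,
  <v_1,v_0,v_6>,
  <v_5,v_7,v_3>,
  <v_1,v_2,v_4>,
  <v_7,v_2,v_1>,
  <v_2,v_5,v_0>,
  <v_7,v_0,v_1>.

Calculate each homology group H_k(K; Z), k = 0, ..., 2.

H_0 ≅ Z,  H_1 ≅ Z^2,  H_2 ≅ Z.

Order the vertices as v_0 < v_1 < v_2 < v_3 < v_4 < v_5 < v_6 < v_7. Listing each simplex with vertices in this order, K has dimension 2 with simplices:

  0-simplices (8): [v_0], [v_1], [v_2], [v_3], [v_4], [v_5], [v_6], [v_7]
  1-simplices (24): (24 of them)
  2-simplices (16): (16 of them)

giving chain groups C_0 ≅ Z^8, C_1 ≅ Z^24, C_2 ≅ Z^16.

∂_1: C_1 → C_0 is given by ∂[p,q] = [q] − [p].
The 8×24 boundary matrix has rank 7 and Smith normal form diag(1,1,1,1,1,1,1).

The boundary map ∂_2: C_2 → C_1 maps a triangle to the signed sum of its edges. For instance
  ∂[v_0,v_2,v_5] = [v_2,v_5] − [v_0,v_5] + [v_0,v_2],
  ∂[v_1,v_4,v_5] = [v_4,v_5] − [v_1,v_5] + [v_1,v_4].
This gives a 24×16 integer matrix of rank 15; reducing to Smith normal form yields diagonal entries (1,1,1,1,1,1,1,1,1,1,1,1,1,1,1).

Now H_k = ker ∂_k / im ∂_{k+1}, so:

  H_0: rank C_0 − rank ∂_1 = 8 − 7 = 1, and the invariant factors of ∂_1 are all 1, so H_0 = Z.
  H_1: rank ker ∂_1 − rank ∂_2 = (24 − 7) − 15 = 2, and the invariant factors of ∂_2 are all 1, so H_1 = Z^2.
  H_2: rank ker ∂_2 − rank ∂_3 = (16 − 15) − 0 = 1, and there is no ∂_3, so H_2 = Z.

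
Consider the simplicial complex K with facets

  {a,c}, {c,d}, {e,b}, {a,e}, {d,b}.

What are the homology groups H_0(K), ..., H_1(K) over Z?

K has 5 vertices, 5 edges.
rank ∂_0 = 0, rank ∂_1 = 4 ⇒ b_0 = 5 − 0 − 4 = 1; all invariant factors of ∂_1 are 1 so no torsion. So H_0 = Z.
rank ∂_1 = 4, rank ∂_2 = 0 ⇒ b_1 = 5 − 4 − 0 = 1. So H_1 = Z.

H_0 = Z,  H_1 = Z.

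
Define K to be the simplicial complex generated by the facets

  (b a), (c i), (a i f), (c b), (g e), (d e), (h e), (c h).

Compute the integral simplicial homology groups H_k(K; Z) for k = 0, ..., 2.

H_0 = Z,  H_1 = Z,  H_2 = 0.

We work with the vertex ordering a < b < c < d < e < f < g < h < i. The simplices of K, each written with vertices in increasing order, are:

  0-simplices (9): a, b, c, d, e, f, g, h, i
  1-simplices (10): ab, af, ai, bc, ch, ci, de, eg, eh, fi
  2-simplices (1): afi

so the chain groups are C_0 ≅ Z^9, C_1 ≅ Z^10, C_2 ≅ Z^1.

Boundary ∂_1: C_1 → C_0 sends each edge [p,q] (with p < q) to q − p.
The resulting 9×10 matrix has rank 8, and its Smith normal form has invariant factors (1,1,1,1,1,1,1,1).

The boundary map ∂_2: C_2 → C_1 maps a triangle to the signed sum of its edges. For instance
  ∂afi = fi − ai + af.
The 10×1 boundary matrix has rank 1 and Smith normal form diag(1).

Computing H_k = (kernel of ∂_k) / (image of ∂_{k+1}):

  H_0: rank C_0 − rank ∂_1 = 9 − 8 = 1, and the invariant factors of ∂_1 are all 1, so H_0 = Z.
  H_1: rank ker ∂_1 − rank ∂_2 = (10 − 8) − 1 = 1, and the invariant factors of ∂_2 are all 1, so H_1 = Z.
  H_2: rank ker ∂_2 − rank ∂_3 = (1 − 1) − 0 = 0, and there is no ∂_3, so H_2 = 0.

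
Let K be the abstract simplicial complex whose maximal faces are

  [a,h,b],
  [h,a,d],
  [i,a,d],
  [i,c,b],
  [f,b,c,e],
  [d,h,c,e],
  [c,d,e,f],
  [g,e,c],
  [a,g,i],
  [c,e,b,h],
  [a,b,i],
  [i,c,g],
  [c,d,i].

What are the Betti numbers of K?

We work with the vertex ordering a < b < c < d < e < f < g < h < i. The simplices of K, each written with vertices in increasing order, are:

  0-simplices (9): a, b, c, d, e, f, g, h, i
  1-simplices (24): ab, ad, ag, ah, ai, bc, be, bf, bh, bi, cd, ce, cf, cg, ch, ci, de, df, dh, di, ef, eg, eh, gi
  2-simplices (21): abh, abi, adh, adi, agi, bce, bcf, bch, bci, bef, beh, cde, cdf, cdh, cdi, cef, ceg, ceh, cgi, def, deh
  3-simplices (4): bcef, bceh, cdef, cdeh

so the chain groups are C_0 ≅ Z^9, C_1 ≅ Z^24, C_2 ≅ Z^21, C_3 ≅ Z^4.

Boundary ∂_1: C_1 → C_0 sends each edge [p,q] (with p < q) to q − p. For instance
  ∂gi = i − g.
This gives a 9×24 integer matrix of rank 8; reducing to Smith normal form yields diagonal entries (1,1,1,1,1,1,1,1).

∂_2: C_2 → C_1 acts by ∂[p,q,r] = [q,r] − [p,r] + [p,q]. For instance
  ∂bcf = cf − bf + bc,
  ∂bci = ci − bi + bc.
The 24×21 boundary matrix has rank 16 and Smith normal form diag(1,1,1,1,1,1,1,1,1,1,1,1,1,1,1,1).

Boundary ∂_3: C_3 → C_2 sends each 3-simplex σ to the alternating sum Σ_i (−1)^i (σ with its i-th vertex removed). For instance
  ∂cdeh = deh − ceh + cdh − cde,
  ∂bceh = ceh − beh + bch − bce.
The 21×4 boundary matrix has rank 4 and Smith normal form diag(1,1,1,1).

Reading off H_k = ker ∂_k / im ∂_{k+1}:

  H_0: rank C_0 − rank ∂_1 = 9 − 8 = 1, and the invariant factors of ∂_1 are all 1, so H_0 ≅ Z.
  H_1: rank ker ∂_1 − rank ∂_2 = (24 − 8) − 16 = 0, and the invariant factors of ∂_2 are all 1, so H_1 ≅ 0.
  H_2: rank ker ∂_2 − rank ∂_3 = (21 − 16) − 4 = 1, and the invariant factors of ∂_3 are all 1, so H_2 ≅ Z.
  H_3: rank ker ∂_3 − rank ∂_4 = (4 − 4) − 0 = 0, and there is no ∂_4, so H_3 ≅ 0.

As a check, the Euler characteristic is 9 − 24 + 21 − 4 = 2, which agrees with 1 − 0 + 1 − 0 = 2.

Hence the Betti numbers are b_0 = 1, b_1 = 0, b_2 = 1, b_3 = 0.

b_0 = 1, b_1 = 0, b_2 = 1, b_3 = 0.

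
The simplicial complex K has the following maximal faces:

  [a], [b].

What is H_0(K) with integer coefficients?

H_0 ≅ Z^2.

We work with the vertex ordering a < b. The simplices of K, each written with vertices in increasing order, are:

  0-simplices (2): a, b

Hence C_0 ≅ Z^2.

Computing H_k = (kernel of ∂_k) / (image of ∂_{k+1}):

  H_0: rank C_0 − rank ∂_1 = 2 − 0 = 2, and there is no ∂_1, so H_0 ≅ Z^2.

(K is a triangulation of a set of 2 points.)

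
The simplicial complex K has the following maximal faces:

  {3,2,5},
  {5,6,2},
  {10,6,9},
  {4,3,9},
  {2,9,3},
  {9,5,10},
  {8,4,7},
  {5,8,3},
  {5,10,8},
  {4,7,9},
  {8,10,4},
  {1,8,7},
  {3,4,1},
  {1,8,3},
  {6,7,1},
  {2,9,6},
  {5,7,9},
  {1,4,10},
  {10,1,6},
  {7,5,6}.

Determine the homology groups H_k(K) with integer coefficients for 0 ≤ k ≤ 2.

H_0 = Z,  H_1 = Z ⊕ Z/2Z,  H_2 = 0.

Take the total order 1 < 2 < 3 < 4 < 5 < 6 < 7 < 8 < 9 < 10 on the vertex set. Then K (dimension 2) consists of the simplices:

  0-simplices (10): [1], [2], [3], [4], [5], [6], [7], [8], [9], [10]
  1-simplices (30): (30 of them)
  2-simplices (20): (20 of them)

so the chain groups are C_0 ≅ Z^10, C_1 ≅ Z^30, C_2 ≅ Z^20.

Boundary ∂_1: C_1 → C_0 maps an edge to its endpoints' difference, ∂[p,q] = q − p. For instance
  ∂[1,10] = [10] − [1].
The resulting 10×30 matrix has rank 9, and its Smith normal form has invariant factors (1,1,1,1,1,1,1,1,1).

The boundary map ∂_2: C_2 → C_1 sends each 2-simplex [p,q,r] to [q,r] − [p,r] + [p,q]. For instance
  ∂[2,6,9] = [6,9] − [2,9] + [2,6],
  ∂[5,9,10] = [9,10] − [5,10] + [5,9].
The 30×20 boundary matrix has rank 20 and Smith normal form diag(1,1,1,1,1,1,1,1,1,1,1,1,1,1,1,1,1,1,1,2).

Now H_k = ker ∂_k / im ∂_{k+1}, so:

  H_0: rank C_0 − rank ∂_1 = 10 − 9 = 1, and the invariant factors of ∂_1 are all 1, so H_0 = Z.
  H_1: rank ker ∂_1 − rank ∂_2 = (30 − 9) − 20 = 1, and ∂_2 has invariant factor 2 > 1, so H_1 = Z ⊕ Z/2Z.
  H_2: rank ker ∂_2 − rank ∂_3 = (20 − 20) − 0 = 0, and there is no ∂_3, so H_2 = 0.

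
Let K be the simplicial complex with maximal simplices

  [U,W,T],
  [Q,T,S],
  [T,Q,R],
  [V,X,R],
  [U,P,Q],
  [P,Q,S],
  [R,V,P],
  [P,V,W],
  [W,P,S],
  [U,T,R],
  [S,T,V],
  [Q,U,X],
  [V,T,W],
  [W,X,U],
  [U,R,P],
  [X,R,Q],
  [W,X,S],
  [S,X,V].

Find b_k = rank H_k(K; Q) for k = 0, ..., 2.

Fix the vertex order P < Q < R < S < T < U < V < W < X and write every simplex with vertices in increasing order. Then dim K = 2 and the simplices of K are:

  0-simplices (9): P, Q, R, S, T, U, V, W, X
  1-simplices (27): PQ, PR, PS, PU, PV, PW, QR, QS, QT, QU, QX, RT, RU, RV, RX, ST, SV, SW, SX, TU, TV, TW, UW, UX, VW, VX, WX
  2-simplices (18): PQS, PQU, PRU, PRV, PSW, PVW, QRT, QRX, QST, QUX, RTU, RVX, STV, SVX, SWX, TUW, TVW, UWX

giving chain groups C_0 ≅ Z^9, C_1 ≅ Z^27, C_2 ≅ Z^18.

The boundary map ∂_1: C_1 → C_0 maps an edge to its endpoints' difference, ∂[p,q] = q − p.
This gives a 9×27 integer matrix of rank 8; reducing to Smith normal form yields diagonal entries (1,1,1,1,1,1,1,1).

Boundary ∂_2: C_2 → C_1 acts by ∂[p,q,r] = [q,r] − [p,r] + [p,q]. For instance
  ∂QRT = RT − QT + QR,
  ∂RTU = TU − RU + RT.
The 27×18 boundary matrix has rank 18 and Smith normal form diag(1,1,1,1,1,1,1,1,1,1,1,1,1,1,1,1,1,2).

Now H_k = ker ∂_k / im ∂_{k+1}, so:

  H_0: rank C_0 − rank ∂_1 = 9 − 8 = 1, and the invariant factors of ∂_1 are all 1, so H_0 ≅ Z.
  H_1: rank ker ∂_1 − rank ∂_2 = (27 − 8) − 18 = 1, and ∂_2 has invariant factor 2 > 1, so H_1 ≅ Z ⊕ Z/2Z.
  H_2: rank ker ∂_2 − rank ∂_3 = (18 − 18) − 0 = 0, and there is no ∂_3, so H_2 ≅ 0.

As a check, the Euler characteristic is 9 − 27 + 18 = 0, which agrees with 1 − 1 + 0 = 0.

Hence the Betti numbers are b_0 = 1, b_1 = 1, b_2 = 0.

b_0 = 1, b_1 = 1, b_2 = 0.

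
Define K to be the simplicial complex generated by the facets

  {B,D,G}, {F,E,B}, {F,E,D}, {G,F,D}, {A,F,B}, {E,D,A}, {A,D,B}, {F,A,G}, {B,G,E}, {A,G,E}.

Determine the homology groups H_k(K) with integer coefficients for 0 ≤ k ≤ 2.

H_0 = Z,  H_1 = Z_2,  H_2 = 0.

Take the total order A < B < D < E < F < G on the vertex set. Then K (dimension 2) consists of the simplices:

  0-simplices (6): A, B, D, E, F, G
  1-simplices (15): AB, AD, AE, AF, AG, BD, BE, BF, BG, DE, DF, DG, EF, EG, FG
  2-simplices (10): ABD, ABF, ADE, AEG, AFG, BDG, BEF, BEG, DEF, DFG

so the chain groups are C_0 ≅ Z^6, C_1 ≅ Z^15, C_2 ≅ Z^10.

Boundary ∂_1: C_1 → C_0 maps an edge to its endpoints' difference, ∂[p,q] = q − p.
The 6×15 boundary matrix has rank 5 and Smith normal form diag(1,1,1,1,1).

Boundary ∂_2: C_2 → C_1 acts by ∂[p,q,r] = [q,r] − [p,r] + [p,q]. For instance
  ∂DEF = EF − DF + DE,
  ∂BEF = EF − BF + BE.
This gives a 15×10 integer matrix of rank 10; reducing to Smith normal form yields diagonal entries (1,1,1,1,1,1,1,1,1,2).

Now H_k = ker ∂_k / im ∂_{k+1}, so:

  H_0: rank C_0 − rank ∂_1 = 6 − 5 = 1, and the invariant factors of ∂_1 are all 1, so H_0 = Z.
  H_1: rank ker ∂_1 − rank ∂_2 = (15 − 5) − 10 = 0, and ∂_2 has invariant factor 2 > 1, so H_1 = Z_2.
  H_2: rank ker ∂_2 − rank ∂_3 = (10 − 10) − 0 = 0, and there is no ∂_3, so H_2 = 0.

(K is a triangulation of the real projective plane RP^2.)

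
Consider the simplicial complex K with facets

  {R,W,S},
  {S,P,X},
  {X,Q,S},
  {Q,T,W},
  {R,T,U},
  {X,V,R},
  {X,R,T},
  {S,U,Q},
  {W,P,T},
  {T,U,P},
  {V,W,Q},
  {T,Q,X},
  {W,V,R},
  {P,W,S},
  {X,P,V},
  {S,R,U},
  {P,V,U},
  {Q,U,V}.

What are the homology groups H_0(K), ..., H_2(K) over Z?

H_0 = Z,  H_1 = Z^2,  H_2 = Z.

Take the total order P < Q < R < S < T < U < V < W < X on the vertex set. Then K (dimension 2) consists of the simplices:

  0-simplices (9): P, Q, R, S, T, U, V, W, X
  1-simplices (27): PS, PT, PU, PV, PW, PX, QS, QT, QU, QV, QW, QX, RS, RT, RU, RV, RW, RX, SU, SW, SX, TU, TW, TX, UV, VW, VX
  2-simplices (18): PSW, PSX, PTU, PTW, PUV, PVX, QSU, QSX, QTW, QTX, QUV, QVW, RSU, RSW, RTU, RTX, RVW, RVX

giving chain groups C_0 ≅ Z^9, C_1 ≅ Z^27, C_2 ≅ Z^18.

∂_1: C_1 → C_0 is given by ∂[p,q] = [q] − [p]. For instance
  ∂QT = T − Q.
This gives a 9×27 integer matrix of rank 8; reducing to Smith normal form yields diagonal entries (1,1,1,1,1,1,1,1).

∂_2: C_2 → C_1 maps a triangle to the signed sum of its edges. For instance
  ∂PSX = SX − PX + PS,
  ∂PTU = TU − PU + PT.
This gives a 27×18 integer matrix of rank 17; reducing to Smith normal form yields diagonal entries (1,1,1,1,1,1,1,1,1,1,1,1,1,1,1,1,1).

Computing H_k = (kernel of ∂_k) / (image of ∂_{k+1}):

  H_0: rank C_0 − rank ∂_1 = 9 − 8 = 1, and the invariant factors of ∂_1 are all 1, so H_0 ≅ Z.
  H_1: rank ker ∂_1 − rank ∂_2 = (27 − 8) − 17 = 2, and the invariant factors of ∂_2 are all 1, so H_1 ≅ Z^2.
  H_2: rank ker ∂_2 − rank ∂_3 = (18 − 17) − 0 = 1, and there is no ∂_3, so H_2 ≅ Z.

(K is a triangulation of the torus T^2.)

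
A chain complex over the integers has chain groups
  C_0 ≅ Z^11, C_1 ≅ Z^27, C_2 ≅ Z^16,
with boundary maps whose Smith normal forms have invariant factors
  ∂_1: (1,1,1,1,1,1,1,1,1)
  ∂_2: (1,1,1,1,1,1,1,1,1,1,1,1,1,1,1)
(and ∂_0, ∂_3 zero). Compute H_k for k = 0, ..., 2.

H_0 ≅ Z^2,  H_1 ≅ Z^3,  H_2 ≅ Z.

H_0: b_0 = 11 − 0 − 9 = 2; torsion from ∂_1 factors > 1: none. So H_0 ≅ Z^2.
H_1: b_1 = 27 − 9 − 15 = 3; torsion from ∂_2 factors > 1: none. So H_1 ≅ Z^3.
H_2: b_2 = 16 − 15 − 0 = 1; torsion from ∂_3 factors > 1: none. So H_2 ≅ Z.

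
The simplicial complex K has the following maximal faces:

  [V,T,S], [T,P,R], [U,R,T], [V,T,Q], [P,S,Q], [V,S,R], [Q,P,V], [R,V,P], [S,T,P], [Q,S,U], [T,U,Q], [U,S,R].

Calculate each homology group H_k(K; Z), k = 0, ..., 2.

Fix the vertex order P < Q < R < S < T < U < V and write every simplex with vertices in increasing order. Then dim K = 2 and the simplices of K are:

  0-simplices (7): P, Q, R, S, T, U, V
  1-simplices (18): PQ, PR, PS, PT, PV, QS, QT, QU, QV, RS, RT, RU, RV, ST, SU, SV, TU, TV
  2-simplices (12): PQS, PQV, PRT, PRV, PST, QSU, QTU, QTV, RSU, RSV, RTU, STV

giving chain groups C_0 ≅ Z^7, C_1 ≅ Z^18, C_2 ≅ Z^12.

Boundary ∂_1: C_1 → C_0 maps an edge to its endpoints' difference, ∂[p,q] = q − p. For instance
  ∂PV = V − P.
The 7×18 boundary matrix has rank 6 and Smith normal form diag(1,1,1,1,1,1).

∂_2: C_2 → C_1 acts by ∂[p,q,r] = [q,r] − [p,r] + [p,q]. For instance
  ∂QTU = TU − QU + QT,
  ∂PQS = QS − PS + PQ.
As a 18×12 matrix over Z this has rank 12, with invariant factors (1,1,1,1,1,1,1,1,1,1,1,2).

Now H_k = ker ∂_k / im ∂_{k+1}, so:

  H_0: rank C_0 − rank ∂_1 = 7 − 6 = 1, and the invariant factors of ∂_1 are all 1, so H_0 ≅ Z.
  H_1: rank ker ∂_1 − rank ∂_2 = (18 − 6) − 12 = 0, and ∂_2 has invariant factor 2 > 1, so H_1 ≅ Z/2.
  H_2: rank ker ∂_2 − rank ∂_3 = (12 − 12) − 0 = 0, and there is no ∂_3, so H_2 ≅ 0.

H_0 ≅ Z,  H_1 ≅ Z/2,  H_2 = 0.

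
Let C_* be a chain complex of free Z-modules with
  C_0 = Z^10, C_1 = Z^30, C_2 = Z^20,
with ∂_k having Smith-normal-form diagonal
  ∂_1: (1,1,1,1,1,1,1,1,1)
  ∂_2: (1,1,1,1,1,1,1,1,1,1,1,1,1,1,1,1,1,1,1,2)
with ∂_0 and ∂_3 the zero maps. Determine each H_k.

H_0 ≅ Z,  H_1 ≅ Z ⊕ Z/2,  H_2 = 0.

H_0: b_0 = 10 − 0 − 9 = 1; torsion from ∂_1 factors > 1: none. So H_0 ≅ Z.
H_1: b_1 = 30 − 9 − 20 = 1; torsion from ∂_2 factors > 1: [2]. So H_1 ≅ Z ⊕ Z/2.
H_2: b_2 = 20 − 20 − 0 = 0; torsion from ∂_3 factors > 1: none. So H_2 ≅ 0.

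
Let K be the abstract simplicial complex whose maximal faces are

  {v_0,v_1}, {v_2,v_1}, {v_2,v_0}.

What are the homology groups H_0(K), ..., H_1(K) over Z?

H_0 ≅ Z,  H_1 ≅ Z.

Order the vertices as v_0 < v_1 < v_2. Listing each simplex with vertices in this order, K has dimension 1 with simplices:

  0-simplices (3): [v_0], [v_1], [v_2]
  1-simplices (3): [v_0,v_1], [v_0,v_2], [v_1,v_2]

giving chain groups C_0 ≅ Z^3, C_1 ≅ Z^3.

∂_1: C_1 → C_0 is given by ∂[p,q] = [q] − [p]. For instance
  ∂[v_0,v_2] = [v_2] − [v_0].
As a 3×3 matrix over Z this has rank 2, with invariant factors (1,1).

Computing H_k = (kernel of ∂_k) / (image of ∂_{k+1}):

  H_0: rank C_0 − rank ∂_1 = 3 − 2 = 1, and the invariant factors of ∂_1 are all 1, so H_0 ≅ Z.
  H_1: rank ker ∂_1 − rank ∂_2 = (3 − 2) − 0 = 1, and there is no ∂_2, so H_1 ≅ Z.

As a check, the Euler characteristic is 3 − 3 = 0, which agrees with 1 − 1 = 0.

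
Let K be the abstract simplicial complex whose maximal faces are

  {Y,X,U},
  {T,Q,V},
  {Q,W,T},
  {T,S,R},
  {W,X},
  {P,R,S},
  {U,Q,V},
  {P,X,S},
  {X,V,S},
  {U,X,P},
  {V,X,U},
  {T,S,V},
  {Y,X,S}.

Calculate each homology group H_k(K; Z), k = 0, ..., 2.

We work with the vertex ordering P < Q < R < S < T < U < V < W < X < Y. The simplices of K, each written with vertices in increasing order, are:

  0-simplices (10): P, Q, R, S, T, U, V, W, X, Y
  1-simplices (22): PR, PS, PU, PX, QT, QU, QV, QW, RS, RT, ST, SV, SX, SY, TV, TW, UV, UX, UY, VX, WX, XY
  2-simplices (12): PRS, PSX, PUX, QTV, QTW, QUV, RST, STV, SVX, SXY, UVX, UXY

so the chain groups are C_0 ≅ Z^10, C_1 ≅ Z^22, C_2 ≅ Z^12.

Boundary ∂_1: C_1 → C_0 sends each edge [p,q] (with p < q) to q − p. For instance
  ∂UV = V − U.
As a 10×22 matrix over Z this has rank 9, with invariant factors (1,1,1,1,1,1,1,1,1).

The boundary map ∂_2: C_2 → C_1 sends each 2-simplex [p,q,r] to [q,r] − [p,r] + [p,q]. For instance
  ∂PUX = UX − PX + PU,
  ∂QUV = UV − QV + QU.
This gives a 22×12 integer matrix of rank 12; reducing to Smith normal form yields diagonal entries (1,1,1,1,1,1,1,1,1,1,1,1).

Reading off H_k = ker ∂_k / im ∂_{k+1}:

  H_0: rank C_0 − rank ∂_1 = 10 − 9 = 1, and the invariant factors of ∂_1 are all 1, so H_0 = Z.
  H_1: rank ker ∂_1 − rank ∂_2 = (22 − 9) − 12 = 1, and the invariant factors of ∂_2 are all 1, so H_1 = Z.
  H_2: rank ker ∂_2 − rank ∂_3 = (12 − 12) − 0 = 0, and there is no ∂_3, so H_2 = 0.

H_0 = Z,  H_1 = Z,  H_2 = 0.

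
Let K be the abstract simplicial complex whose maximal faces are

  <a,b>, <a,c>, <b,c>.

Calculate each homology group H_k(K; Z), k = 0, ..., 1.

H_0 ≅ Z,  H_1 ≅ Z.

We work with the vertex ordering a < b < c. The simplices of K, each written with vertices in increasing order, are:

  0-simplices (3): a, b, c
  1-simplices (3): ab, ac, bc

giving chain groups C_0 ≅ Z^3, C_1 ≅ Z^3.

∂_1: C_1 → C_0 sends each edge [p,q] (with p < q) to q − p. For instance
  ∂bc = c − b.
The 3×3 boundary matrix has rank 2 and Smith normal form diag(1,1).

Computing H_k = (kernel of ∂_k) / (image of ∂_{k+1}):

  H_0: rank C_0 − rank ∂_1 = 3 − 2 = 1, and the invariant factors of ∂_1 are all 1, so H_0 = Z.
  H_1: rank ker ∂_1 − rank ∂_2 = (3 − 2) − 0 = 1, and there is no ∂_2, so H_1 = Z.

As a check, the Euler characteristic is 3 − 3 = 0, which agrees with 1 − 1 = 0.
(K is a triangulation of the circle S^1.)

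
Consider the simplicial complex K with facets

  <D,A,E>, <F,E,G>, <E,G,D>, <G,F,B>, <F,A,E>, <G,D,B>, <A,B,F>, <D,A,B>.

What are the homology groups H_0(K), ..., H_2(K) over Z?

Order the vertices as A < B < D < E < F < G. Listing each simplex with vertices in this order, K has dimension 2 with simplices:

  0-simplices (6): A, B, D, E, F, G
  1-simplices (12): AB, AD, AE, AF, BD, BF, BG, DE, DG, EF, EG, FG
  2-simplices (8): ABD, ABF, ADE, AEF, BDG, BFG, DEG, EFG

giving chain groups C_0 ≅ Z^6, C_1 ≅ Z^12, C_2 ≅ Z^8.

Boundary ∂_1: C_1 → C_0 is given by ∂[p,q] = [q] − [p].
The 6×12 boundary matrix has rank 5 and Smith normal form diag(1,1,1,1,1).

Boundary ∂_2: C_2 → C_1 sends each 2-simplex [p,q,r] to [q,r] − [p,r] + [p,q]. For instance
  ∂DEG = EG − DG + DE,
  ∂ADE = DE − AE + AD.
As a 12×8 matrix over Z this has rank 7, with invariant factors (1,1,1,1,1,1,1).

From H_k ≅ ker(∂_k) / im(∂_{k+1}) we obtain:

  H_0: rank C_0 − rank ∂_1 = 6 − 5 = 1, and the invariant factors of ∂_1 are all 1, so H_0 ≅ Z.
  H_1: rank ker ∂_1 − rank ∂_2 = (12 − 5) − 7 = 0, and the invariant factors of ∂_2 are all 1, so H_1 ≅ 0.
  H_2: rank ker ∂_2 − rank ∂_3 = (8 − 7) − 0 = 1, and there is no ∂_3, so H_2 ≅ Z.

H_0 ≅ Z,  H_1 = 0,  H_2 ≅ Z.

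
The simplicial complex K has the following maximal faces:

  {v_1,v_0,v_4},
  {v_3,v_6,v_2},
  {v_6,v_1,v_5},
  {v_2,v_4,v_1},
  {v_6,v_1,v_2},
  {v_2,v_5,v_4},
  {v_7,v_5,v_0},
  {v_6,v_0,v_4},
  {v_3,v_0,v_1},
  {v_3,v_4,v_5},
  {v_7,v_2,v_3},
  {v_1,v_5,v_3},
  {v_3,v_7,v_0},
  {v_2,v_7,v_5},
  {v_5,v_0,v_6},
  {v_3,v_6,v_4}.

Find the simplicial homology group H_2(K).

Fix the vertex order v_0 < v_1 < v_2 < v_3 < v_4 < v_5 < v_6 < v_7 and write every simplex with vertices in increasing order. Then dim K = 2 and the simplices of K are:

  0-simplices (8): [v_0], [v_1], [v_2], [v_3], [v_4], [v_5], [v_6], [v_7]
  1-simplices (24): (24 of them)
  2-simplices (16): (16 of them)

so the chain groups are C_0 ≅ Z^8, C_1 ≅ Z^24, C_2 ≅ Z^16.

∂_1: C_1 → C_0 sends each edge [p,q] (with p < q) to q − p.
As a 8×24 matrix over Z this has rank 7, with invariant factors (1,1,1,1,1,1,1).

Boundary ∂_2: C_2 → C_1 sends each 2-simplex [p,q,r] to [q,r] − [p,r] + [p,q]. For instance
  ∂[v_0,v_1,v_3] = [v_1,v_3] − [v_0,v_3] + [v_0,v_1],
  ∂[v_0,v_4,v_6] = [v_4,v_6] − [v_0,v_6] + [v_0,v_4].
This gives a 24×16 integer matrix of rank 15; reducing to Smith normal form yields diagonal entries (1,1,1,1,1,1,1,1,1,1,1,1,1,1,1).

Computing H_k = (kernel of ∂_k) / (image of ∂_{k+1}):

  H_2: rank ker ∂_2 − rank ∂_3 = (16 − 15) − 0 = 1, and there is no ∂_3, so H_2 = Z.

H_2 ≅ Z.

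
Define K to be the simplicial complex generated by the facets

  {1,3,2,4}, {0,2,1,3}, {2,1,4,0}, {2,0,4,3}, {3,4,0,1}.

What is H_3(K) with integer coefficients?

H_3 ≅ Z.

Fix the vertex order 0 < 1 < 2 < 3 < 4 and write every simplex with vertices in increasing order. Then dim K = 3 and the simplices of K are:

  0-simplices (5): [0], [1], [2], [3], [4]
  1-simplices (10): [0,1], [0,2], [0,3], [0,4], [1,2], [1,3], [1,4], [2,3], [2,4], [3,4]
  2-simplices (10): [0,1,2], [0,1,3], [0,1,4], [0,2,3], [0,2,4], [0,3,4], [1,2,3], [1,2,4], [1,3,4], [2,3,4]
  3-simplices (5): [0,1,2,3], [0,1,2,4], [0,1,3,4], [0,2,3,4], [1,2,3,4]

Hence C_0 ≅ Z^5, C_1 ≅ Z^10, C_2 ≅ Z^10, C_3 ≅ Z^5.

The boundary map ∂_1: C_1 → C_0 maps an edge to its endpoints' difference, ∂[p,q] = q − p.
As a 5×10 matrix over Z this has rank 4, with invariant factors (1,1,1,1).

∂_2: C_2 → C_1 maps a triangle to the signed sum of its edges. For instance
  ∂[0,1,2] = [1,2] − [0,2] + [0,1],
  ∂[0,1,3] = [1,3] − [0,3] + [0,1].
This gives a 10×10 integer matrix of rank 6; reducing to Smith normal form yields diagonal entries (1,1,1,1,1,1).

Boundary ∂_3: C_3 → C_2 sends each 3-simplex σ to the alternating sum Σ_i (−1)^i (σ with its i-th vertex removed). For instance
  ∂[0,1,2,4] = [1,2,4] − [0,2,4] + [0,1,4] − [0,1,2],
  ∂[0,1,2,3] = [1,2,3] − [0,2,3] + [0,1,3] − [0,1,2].
The 10×5 boundary matrix has rank 4 and Smith normal form diag(1,1,1,1).

From H_k ≅ ker(∂_k) / im(∂_{k+1}) we obtain:

  H_3: rank ker ∂_3 − rank ∂_4 = (5 − 4) − 0 = 1, and there is no ∂_4, so H_3 ≅ Z.

(K is a triangulation of the 3-sphere S^3.)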